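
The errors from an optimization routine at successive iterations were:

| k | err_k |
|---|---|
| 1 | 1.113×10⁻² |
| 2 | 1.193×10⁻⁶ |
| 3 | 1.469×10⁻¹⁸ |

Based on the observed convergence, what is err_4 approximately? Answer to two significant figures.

First estimate the order: p ≈ ln(err_3/err_2) / ln(err_2/err_1) = ln(1.469×10⁻¹⁸/1.193×10⁻⁶)/ln(1.193×10⁻⁶/1.113×10⁻²) = ln(1.23135e-12)/ln(0.000107188) ≈ 3.0000.
Then err_4 ≈ err_3·(err_3/err_2)^p = 1.469×10⁻¹⁸·(1.23135e-12)^3.0000 = 1.469×10⁻¹⁸·1.867e-36 ≈ 2.743e-54.

2.7e-54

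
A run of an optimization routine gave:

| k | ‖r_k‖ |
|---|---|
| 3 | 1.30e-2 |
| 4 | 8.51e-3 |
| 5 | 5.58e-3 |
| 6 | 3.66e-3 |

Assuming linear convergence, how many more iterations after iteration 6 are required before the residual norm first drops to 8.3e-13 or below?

Rate ρ ≈ ‖r_6‖/‖r_5‖ = 3.66e-3/5.58e-3 = 0.6559.
After j more steps, ‖r_{6+j}‖ ≈ 3.66e-3·ρ^j; need ρ^j ≤ 8.3e-13/3.66e-3 = 2.26776e-10.
j ≥ ln(2.26776e-10)/ln(0.6559) = -22.2071/-0.42175 = 52.655.
So 53 more iterations are needed.

53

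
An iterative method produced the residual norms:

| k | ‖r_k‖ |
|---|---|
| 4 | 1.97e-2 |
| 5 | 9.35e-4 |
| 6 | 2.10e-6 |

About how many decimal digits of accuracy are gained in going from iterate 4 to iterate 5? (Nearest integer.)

Digits gained ≈ log₁₀(‖r_4‖/‖r_5‖) = log₁₀(1.97e-2/9.35e-4) = log₁₀(21.0695) ≈ 1.324.

1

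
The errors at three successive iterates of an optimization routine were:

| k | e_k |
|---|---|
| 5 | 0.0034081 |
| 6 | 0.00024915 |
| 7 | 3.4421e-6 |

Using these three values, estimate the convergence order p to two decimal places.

1.64

p ≈ ln(e_7/e_6) / ln(e_6/e_5)
  = ln(3.4421e-6/0.00024915) / ln(0.00024915/0.0034081)
  = ln(0.0138154) / ln(0.0731052)
  = -4.28197 / -2.61586 ≈ 1.63693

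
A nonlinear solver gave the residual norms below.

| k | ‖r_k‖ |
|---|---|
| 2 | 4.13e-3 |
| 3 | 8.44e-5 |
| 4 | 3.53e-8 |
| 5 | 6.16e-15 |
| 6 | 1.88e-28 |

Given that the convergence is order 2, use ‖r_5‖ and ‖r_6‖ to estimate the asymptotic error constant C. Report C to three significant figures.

C ≈ ‖r_6‖ / ‖r_5‖^2
  = 1.88e-28 / (6.16e-15)^2
  = 1.88e-28 / 3.79456e-29 ≈ 4.9545

4.95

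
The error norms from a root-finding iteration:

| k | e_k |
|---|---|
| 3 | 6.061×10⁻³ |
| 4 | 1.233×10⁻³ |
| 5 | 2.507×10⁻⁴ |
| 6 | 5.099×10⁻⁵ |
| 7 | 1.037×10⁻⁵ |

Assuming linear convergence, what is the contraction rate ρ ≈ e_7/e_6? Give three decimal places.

ρ ≈ e_7/e_6 = 1.037×10⁻⁵/5.099×10⁻⁵ = 0.20337

0.203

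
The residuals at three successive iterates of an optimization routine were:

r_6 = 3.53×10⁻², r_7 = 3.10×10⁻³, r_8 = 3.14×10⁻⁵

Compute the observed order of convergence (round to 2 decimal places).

p ≈ ln(r_8/r_7) / ln(r_7/r_6)
  = ln(3.14×10⁻⁵/3.10×10⁻³) / ln(3.10×10⁻³/3.53×10⁻²)
  = ln(0.010129) / ln(0.0878187)
  = -4.59235 / -2.43248 ≈ 1.88793

1.89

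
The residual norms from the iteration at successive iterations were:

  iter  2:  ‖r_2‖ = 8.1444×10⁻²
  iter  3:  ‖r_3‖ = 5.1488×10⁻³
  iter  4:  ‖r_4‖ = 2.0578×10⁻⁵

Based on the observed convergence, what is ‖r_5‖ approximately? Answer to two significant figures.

3.3e-10

First estimate the order: p ≈ ln(‖r_4‖/‖r_3‖) / ln(‖r_3‖/‖r_2‖) = ln(2.0578×10⁻⁵/5.1488×10⁻³)/ln(5.1488×10⁻³/8.1444×10⁻²) = ln(0.00399666)/ln(0.0632189) ≈ 2.0000.
Then ‖r_5‖ ≈ ‖r_4‖·(‖r_4‖/‖r_3‖)^p = 2.0578×10⁻⁵·(0.00399666)^2.0000 = 2.0578×10⁻⁵·1.59733e-05 ≈ 3.287e-10.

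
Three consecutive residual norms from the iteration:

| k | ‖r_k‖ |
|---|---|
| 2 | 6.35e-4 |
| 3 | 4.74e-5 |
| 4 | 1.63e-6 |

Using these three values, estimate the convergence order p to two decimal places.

1.30

p ≈ ln(‖r_4‖/‖r_3‖) / ln(‖r_3‖/‖r_2‖)
  = ln(1.63e-6/4.74e-5) / ln(4.74e-5/6.35e-4)
  = ln(0.0343882) / ln(0.0746457)
  = -3.37004 / -2.59500 ≈ 1.29867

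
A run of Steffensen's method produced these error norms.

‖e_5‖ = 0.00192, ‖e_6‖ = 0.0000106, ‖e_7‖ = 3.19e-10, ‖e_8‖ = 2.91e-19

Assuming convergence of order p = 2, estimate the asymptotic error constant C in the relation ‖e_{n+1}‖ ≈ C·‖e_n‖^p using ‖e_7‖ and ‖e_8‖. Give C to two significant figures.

C ≈ ‖e_8‖ / ‖e_7‖^2
  = 2.91e-19 / (3.19e-10)^2
  = 2.91e-19 / 1.01761e-19 ≈ 2.8596

2.9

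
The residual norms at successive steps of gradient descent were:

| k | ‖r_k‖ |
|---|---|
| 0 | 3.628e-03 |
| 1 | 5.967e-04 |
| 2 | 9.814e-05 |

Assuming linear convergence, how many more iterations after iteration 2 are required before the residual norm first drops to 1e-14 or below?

Rate ρ ≈ ‖r_2‖/‖r_1‖ = 9.814e-05/5.967e-04 = 0.1645.
After j more steps, ‖r_{2+j}‖ ≈ 9.814e-05·ρ^j; need ρ^j ≤ 1e-14/9.814e-05 = 1.01895e-10.
j ≥ ln(1.01895e-10)/ln(0.1645) = -23.0071/-1.80484 = 12.747.
So 13 more iterations are needed.

13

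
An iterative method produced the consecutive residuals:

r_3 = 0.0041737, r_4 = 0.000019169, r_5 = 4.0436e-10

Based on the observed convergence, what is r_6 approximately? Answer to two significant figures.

First estimate the order: p ≈ ln(r_5/r_4) / ln(r_4/r_3) = ln(4.0436e-10/0.000019169)/ln(0.000019169/0.0041737) = ln(2.10945e-05)/ln(0.00459281) ≈ 2.0000.
Then r_6 ≈ r_5·(r_5/r_4)^p = 4.0436e-10·(2.10945e-05)^2.0000 = 4.0436e-10·4.44978e-10 ≈ 1.799e-19.

1.8e-19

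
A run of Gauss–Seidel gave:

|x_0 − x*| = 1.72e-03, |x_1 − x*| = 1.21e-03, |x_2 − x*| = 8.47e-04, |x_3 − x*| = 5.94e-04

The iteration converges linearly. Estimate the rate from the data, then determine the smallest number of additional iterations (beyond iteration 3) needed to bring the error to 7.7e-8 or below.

Rate ρ ≈ |x_3 − x*|/|x_2 − x*| = 5.94e-04/8.47e-04 = 0.7013.
After j more steps, |x_{3+j} − x*| ≈ 5.94e-04·ρ^j; need ρ^j ≤ 7.7e-8/5.94e-04 = 0.00012963.
j ≥ ln(0.00012963)/ln(0.7013) = -8.9508/-0.35482 = 25.226.
So 26 more iterations are needed.

26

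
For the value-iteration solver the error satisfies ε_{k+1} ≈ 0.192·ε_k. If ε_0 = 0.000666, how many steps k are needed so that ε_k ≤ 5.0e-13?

After k steps, ε_k ≈ 0.000666·0.192^k.
Need 0.192^k ≤ 5.0e-13/0.000666 = 7.50751e-10.
k ≥ ln(7.50751e-10)/ln(0.192) = -21.0099/-1.65026 = 12.731.
Smallest integer k = 13.

13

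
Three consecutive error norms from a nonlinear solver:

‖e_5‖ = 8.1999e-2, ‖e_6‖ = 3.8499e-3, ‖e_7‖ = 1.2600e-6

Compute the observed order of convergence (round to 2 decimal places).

2.62

p ≈ ln(‖e_7‖/‖e_6‖) / ln(‖e_6‖/‖e_5‖)
  = ln(1.2600e-6/3.8499e-3) / ln(3.8499e-3/8.1999e-2)
  = ln(0.000327281) / ln(0.0469506)
  = -8.02469 / -3.05866 ≈ 2.62360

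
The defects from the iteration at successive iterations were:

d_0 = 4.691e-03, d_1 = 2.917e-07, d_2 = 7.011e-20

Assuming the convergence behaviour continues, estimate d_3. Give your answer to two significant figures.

First estimate the order: p ≈ ln(d_2/d_1) / ln(d_1/d_0) = ln(7.011e-20/2.917e-07)/ln(2.917e-07/4.691e-03) = ln(2.4035e-13)/ln(6.21829e-05) ≈ 3.0000.
Then d_3 ≈ d_2·(d_2/d_1)^p = 7.011e-20·(2.4035e-13)^3.0000 = 7.011e-20·1.38846e-38 ≈ 9.734e-58.

9.7e-58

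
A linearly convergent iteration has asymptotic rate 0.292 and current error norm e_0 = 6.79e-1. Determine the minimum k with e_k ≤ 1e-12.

23

After k steps, e_k ≈ 6.79e-1·0.292^k.
Need 0.292^k ≤ 1e-12/6.79e-1 = 1.47275e-12.
k ≥ ln(1.47275e-12)/ln(0.292) = -27.2439/-1.23100 = 22.132.
Smallest integer k = 23.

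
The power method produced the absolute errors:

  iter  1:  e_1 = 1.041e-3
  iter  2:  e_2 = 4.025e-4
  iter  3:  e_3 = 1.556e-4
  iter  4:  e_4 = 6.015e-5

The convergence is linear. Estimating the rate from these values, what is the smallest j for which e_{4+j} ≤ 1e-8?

10

Rate ρ ≈ e_4/e_3 = 6.015e-5/1.556e-4 = 0.3866.
After j more steps, e_{4+j} ≈ 6.015e-5·ρ^j; need ρ^j ≤ 1e-8/6.015e-5 = 0.000166251.
j ≥ ln(0.000166251)/ln(0.3866) = -8.7020/-0.95036 = 9.157.
So 10 more iterations are needed.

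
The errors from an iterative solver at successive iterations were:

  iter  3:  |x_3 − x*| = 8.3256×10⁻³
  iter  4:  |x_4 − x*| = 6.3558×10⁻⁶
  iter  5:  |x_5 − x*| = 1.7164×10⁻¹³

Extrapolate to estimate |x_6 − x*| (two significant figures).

7.2e-32

First estimate the order: p ≈ ln(|x_5 − x*|/|x_4 − x*|) / ln(|x_4 − x*|/|x_3 − x*|) = ln(1.7164×10⁻¹³/6.3558×10⁻⁶)/ln(6.3558×10⁻⁶/8.3256×10⁻³) = ln(2.70053e-08)/ln(0.000763404) ≈ 2.4280.
Then |x_6 − x*| ≈ |x_5 − x*|·(|x_5 − x*|/|x_4 − x*|)^p = 1.7164×10⁻¹³·(2.70053e-08)^2.4280 = 1.7164×10⁻¹³·4.20299e-19 ≈ 7.214e-32.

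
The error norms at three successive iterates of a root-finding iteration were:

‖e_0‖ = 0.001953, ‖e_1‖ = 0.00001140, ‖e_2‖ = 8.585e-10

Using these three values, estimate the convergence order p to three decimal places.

p ≈ ln(‖e_2‖/‖e_1‖) / ln(‖e_1‖/‖e_0‖)
  = ln(8.585e-10/0.00001140) / ln(0.00001140/0.001953)
  = ln(7.5307e-05) / ln(0.00583717)
  = -9.493937 / -5.143509 ≈ 1.845809

1.846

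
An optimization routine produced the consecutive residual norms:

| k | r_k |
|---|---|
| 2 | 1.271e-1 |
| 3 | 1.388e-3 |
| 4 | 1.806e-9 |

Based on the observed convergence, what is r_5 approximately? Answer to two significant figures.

First estimate the order: p ≈ ln(r_4/r_3) / ln(r_3/r_2) = ln(1.806e-9/1.388e-3)/ln(1.388e-3/1.271e-1) = ln(1.30115e-06)/ln(0.0109205) ≈ 3.0002.
Then r_5 ≈ r_4·(r_4/r_3)^p = 1.806e-9·(1.30115e-06)^3.0002 = 1.806e-9·2.19687e-18 ≈ 3.968e-27.

4.0e-27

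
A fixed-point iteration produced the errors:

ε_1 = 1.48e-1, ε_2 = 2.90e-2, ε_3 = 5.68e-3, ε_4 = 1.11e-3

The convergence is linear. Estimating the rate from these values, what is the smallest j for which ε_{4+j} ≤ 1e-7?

6

Rate ρ ≈ ε_4/ε_3 = 1.11e-3/5.68e-3 = 0.1954.
After j more steps, ε_{4+j} ≈ 1.11e-3·ρ^j; need ρ^j ≤ 1e-7/1.11e-3 = 9.00901e-05.
j ≥ ln(9.00901e-05)/ln(0.1954) = -9.3147/-1.63271 = 5.705.
So 6 more iterations are needed.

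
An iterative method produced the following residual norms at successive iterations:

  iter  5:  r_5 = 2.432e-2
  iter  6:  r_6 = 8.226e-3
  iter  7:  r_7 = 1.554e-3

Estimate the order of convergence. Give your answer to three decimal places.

1.537

p ≈ ln(r_7/r_6) / ln(r_6/r_5)
  = ln(1.554e-3/8.226e-3) / ln(8.226e-3/2.432e-2)
  = ln(0.188913) / ln(0.33824)
  = -1.666469 / -1.084000 ≈ 1.537333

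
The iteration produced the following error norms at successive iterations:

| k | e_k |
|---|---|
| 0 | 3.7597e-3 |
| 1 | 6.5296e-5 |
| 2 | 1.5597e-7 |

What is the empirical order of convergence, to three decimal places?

p ≈ ln(e_2/e_1) / ln(e_1/e_0)
  = ln(1.5597e-7/6.5296e-5) / ln(6.5296e-5/3.7597e-3)
  = ln(0.00238866) / ln(0.0173673)
  = -6.037023 / -4.053166 ≈ 1.489459

1.489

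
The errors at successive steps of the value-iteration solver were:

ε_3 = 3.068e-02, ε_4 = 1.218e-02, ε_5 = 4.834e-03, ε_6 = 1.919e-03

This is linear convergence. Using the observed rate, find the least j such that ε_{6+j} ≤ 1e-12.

Rate ρ ≈ ε_6/ε_5 = 1.919e-03/4.834e-03 = 0.3970.
After j more steps, ε_{6+j} ≈ 1.919e-03·ρ^j; need ρ^j ≤ 1e-12/1.919e-03 = 5.21105e-10.
j ≥ ln(5.21105e-10)/ln(0.3970) = -21.3751/-0.92382 = 23.138.
So 24 more iterations are needed.

24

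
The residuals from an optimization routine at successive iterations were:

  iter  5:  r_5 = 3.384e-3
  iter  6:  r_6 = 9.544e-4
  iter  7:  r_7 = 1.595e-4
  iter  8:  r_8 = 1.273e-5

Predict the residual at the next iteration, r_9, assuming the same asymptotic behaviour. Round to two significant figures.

3.6e-7

First estimate the order: p ≈ ln(r_8/r_7) / ln(r_7/r_6) = ln(1.273e-5/1.595e-4)/ln(1.595e-4/9.544e-4) = ln(0.0798119)/ln(0.167121) ≈ 1.4131.
Then r_9 ≈ r_8·(r_8/r_7)^p = 1.273e-5·(0.0798119)^1.4131 = 1.273e-5·0.0280874 ≈ 3.576e-07.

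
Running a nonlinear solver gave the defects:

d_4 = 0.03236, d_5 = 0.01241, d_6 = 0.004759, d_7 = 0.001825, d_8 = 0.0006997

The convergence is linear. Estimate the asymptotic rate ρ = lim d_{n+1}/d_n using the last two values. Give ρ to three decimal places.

0.383

ρ ≈ d_8/d_7 = 0.0006997/0.001825 = 0.38340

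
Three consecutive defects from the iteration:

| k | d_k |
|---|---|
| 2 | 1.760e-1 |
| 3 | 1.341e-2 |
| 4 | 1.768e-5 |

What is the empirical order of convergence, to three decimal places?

p ≈ ln(d_4/d_3) / ln(d_3/d_2)
  = ln(1.768e-5/1.341e-2) / ln(1.341e-2/1.760e-1)
  = ln(0.00131842) / ln(0.0761932)
  = -6.631321 / -2.574483 ≈ 2.575787

2.576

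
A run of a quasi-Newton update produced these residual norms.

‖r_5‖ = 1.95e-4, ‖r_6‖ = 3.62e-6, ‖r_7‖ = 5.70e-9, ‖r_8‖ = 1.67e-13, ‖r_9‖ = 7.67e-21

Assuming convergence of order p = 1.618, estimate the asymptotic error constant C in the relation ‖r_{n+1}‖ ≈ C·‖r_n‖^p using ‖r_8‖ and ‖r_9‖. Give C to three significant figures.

C ≈ ‖r_9‖ / ‖r_8‖^1.618
  = 7.67e-21 / (1.67e-13)^1.618
  = 7.67e-21 / 2.12009e-21 ≈ 3.6178

3.62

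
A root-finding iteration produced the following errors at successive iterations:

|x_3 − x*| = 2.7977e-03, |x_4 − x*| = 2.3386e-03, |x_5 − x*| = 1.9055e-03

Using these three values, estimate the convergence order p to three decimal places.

p ≈ ln(|x_5 − x*|/|x_4 − x*|) / ln(|x_4 − x*|/|x_3 − x*|)
  = ln(1.9055e-03/2.3386e-03) / ln(2.3386e-03/2.7977e-03)
  = ln(0.814804) / ln(0.835901)
  = -0.204808 / -0.179245 ≈ 1.142615

1.143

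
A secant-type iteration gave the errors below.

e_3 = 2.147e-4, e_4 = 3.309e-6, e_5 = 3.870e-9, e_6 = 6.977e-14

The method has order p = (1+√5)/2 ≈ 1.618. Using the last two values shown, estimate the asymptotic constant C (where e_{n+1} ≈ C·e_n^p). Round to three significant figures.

C ≈ e_6 / e_5^1.618
  = 6.977e-14 / (3.870e-9)^1.618
  = 6.977e-14 / 2.44859e-14 ≈ 2.8494

2.85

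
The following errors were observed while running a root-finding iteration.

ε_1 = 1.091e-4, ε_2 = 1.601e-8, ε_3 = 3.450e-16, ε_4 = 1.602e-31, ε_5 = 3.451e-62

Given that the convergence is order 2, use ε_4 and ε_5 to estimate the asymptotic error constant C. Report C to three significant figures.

1.34

C ≈ ε_5 / ε_4^2
  = 3.451e-62 / (1.602e-31)^2
  = 3.451e-62 / 2.5664e-62 ≈ 1.3447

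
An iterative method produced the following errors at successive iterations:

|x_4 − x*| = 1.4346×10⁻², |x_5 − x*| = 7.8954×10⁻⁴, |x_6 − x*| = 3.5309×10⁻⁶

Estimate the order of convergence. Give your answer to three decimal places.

p ≈ ln(|x_6 − x*|/|x_5 − x*|) / ln(|x_5 − x*|/|x_4 − x*|)
  = ln(3.5309×10⁻⁶/7.8954×10⁻⁴) / ln(7.8954×10⁻⁴/1.4346×10⁻²)
  = ln(0.0044721) / ln(0.0550355)
  = -5.409897 / -2.899777 ≈ 1.865625

1.866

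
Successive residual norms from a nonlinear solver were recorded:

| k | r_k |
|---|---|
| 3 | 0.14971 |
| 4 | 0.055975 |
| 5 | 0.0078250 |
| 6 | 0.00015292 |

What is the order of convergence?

Consecutive ratios: r_6/r_5 = 0.00015292/0.0078250 = 0.0195425, r_5/r_4 = 0.0078250/0.055975 = 0.139795.
p ≈ ln(0.0195425)/ln(0.139795) = -3.9352/-1.9676 ≈ 2.00.
So the convergence is quadratic (order 2).

2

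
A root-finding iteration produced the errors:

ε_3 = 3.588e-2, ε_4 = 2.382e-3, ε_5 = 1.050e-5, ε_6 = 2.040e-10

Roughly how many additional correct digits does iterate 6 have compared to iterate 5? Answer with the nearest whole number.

Digits gained ≈ log₁₀(ε_5/ε_6) = log₁₀(1.050e-5/2.040e-10) = log₁₀(51470.6) ≈ 4.712.

5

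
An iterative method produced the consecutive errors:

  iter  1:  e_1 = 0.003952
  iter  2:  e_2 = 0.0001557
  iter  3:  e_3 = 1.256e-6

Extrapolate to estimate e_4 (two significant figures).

First estimate the order: p ≈ ln(e_3/e_2) / ln(e_2/e_1) = ln(1.256e-6/0.0001557)/ln(0.0001557/0.003952) = ln(0.0080668)/ln(0.0393978) ≈ 1.4904.
Then e_4 ≈ e_3·(e_3/e_2)^p = 1.256e-6·(0.0080668)^1.4904 = 1.256e-6·0.000758835 ≈ 9.531e-10.

9.5e-10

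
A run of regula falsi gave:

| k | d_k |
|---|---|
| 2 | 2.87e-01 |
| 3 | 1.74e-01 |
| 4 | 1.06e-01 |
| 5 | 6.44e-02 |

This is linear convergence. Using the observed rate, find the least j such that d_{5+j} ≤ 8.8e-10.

37

Rate ρ ≈ d_5/d_4 = 6.44e-02/1.06e-01 = 0.6075.
After j more steps, d_{5+j} ≈ 6.44e-02·ρ^j; need ρ^j ≤ 8.8e-10/6.44e-02 = 1.36646e-08.
j ≥ ln(1.36646e-08)/ln(0.6075) = -18.1085/-0.49840 = 36.333.
So 37 more iterations are needed.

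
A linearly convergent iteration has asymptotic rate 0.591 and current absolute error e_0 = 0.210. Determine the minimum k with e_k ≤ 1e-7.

After k steps, e_k ≈ 0.210·0.591^k.
Need 0.591^k ≤ 1e-7/0.210 = 4.7619e-07.
k ≥ ln(4.7619e-07)/ln(0.591) = -14.5574/-0.52594 = 27.679.
Smallest integer k = 28.

28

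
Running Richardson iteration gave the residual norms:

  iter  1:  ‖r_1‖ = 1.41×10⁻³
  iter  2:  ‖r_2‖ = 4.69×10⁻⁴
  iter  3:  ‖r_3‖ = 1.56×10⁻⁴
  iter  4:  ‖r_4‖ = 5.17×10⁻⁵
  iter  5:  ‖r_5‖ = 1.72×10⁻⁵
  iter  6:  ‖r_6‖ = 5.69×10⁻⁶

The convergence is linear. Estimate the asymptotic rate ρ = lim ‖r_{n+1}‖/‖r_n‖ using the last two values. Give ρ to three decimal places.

0.331

ρ ≈ ‖r_6‖/‖r_5‖ = 5.69×10⁻⁶/1.72×10⁻⁵ = 0.33081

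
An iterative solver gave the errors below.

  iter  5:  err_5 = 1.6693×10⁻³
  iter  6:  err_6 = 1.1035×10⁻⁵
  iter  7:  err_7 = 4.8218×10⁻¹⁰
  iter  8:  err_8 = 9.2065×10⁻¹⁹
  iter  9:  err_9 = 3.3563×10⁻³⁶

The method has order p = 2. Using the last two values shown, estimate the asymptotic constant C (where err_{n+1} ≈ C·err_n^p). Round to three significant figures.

C ≈ err_9 / err_8^2
  = 3.3563×10⁻³⁶ / (9.2065×10⁻¹⁹)^2
  = 3.3563×10⁻³⁶ / 8.47596e-37 ≈ 3.9598

3.96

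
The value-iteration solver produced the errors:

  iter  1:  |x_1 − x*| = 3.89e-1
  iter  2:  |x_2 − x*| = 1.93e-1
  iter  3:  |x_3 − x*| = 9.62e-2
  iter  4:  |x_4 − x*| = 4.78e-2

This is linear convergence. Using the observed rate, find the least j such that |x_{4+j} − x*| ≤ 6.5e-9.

23

Rate ρ ≈ |x_4 − x*|/|x_3 − x*| = 4.78e-2/9.62e-2 = 0.4969.
After j more steps, |x_{4+j} − x*| ≈ 4.78e-2·ρ^j; need ρ^j ≤ 6.5e-9/4.78e-2 = 1.35983e-07.
j ≥ ln(1.35983e-07)/ln(0.4969) = -15.8107/-0.69937 = 22.607.
So 23 more iterations are needed.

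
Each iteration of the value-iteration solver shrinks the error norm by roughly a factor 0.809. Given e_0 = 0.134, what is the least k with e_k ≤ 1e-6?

After k steps, e_k ≈ 0.134·0.809^k.
Need 0.809^k ≤ 1e-6/0.134 = 7.46269e-06.
k ≥ ln(7.46269e-06)/ln(0.809) = -11.8056/-0.21196 = 55.697.
Smallest integer k = 56.

56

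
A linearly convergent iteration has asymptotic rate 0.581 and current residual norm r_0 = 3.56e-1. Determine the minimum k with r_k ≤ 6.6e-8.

29

After k steps, r_k ≈ 3.56e-1·0.581^k.
Need 0.581^k ≤ 6.6e-8/3.56e-1 = 1.85393e-07.
k ≥ ln(1.85393e-07)/ln(0.581) = -15.5008/-0.54300 = 28.547.
Smallest integer k = 29.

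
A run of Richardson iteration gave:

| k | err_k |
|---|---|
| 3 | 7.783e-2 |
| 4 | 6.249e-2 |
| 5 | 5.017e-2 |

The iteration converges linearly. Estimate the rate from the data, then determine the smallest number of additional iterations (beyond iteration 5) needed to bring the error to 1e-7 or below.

60

Rate ρ ≈ err_5/err_4 = 5.017e-2/6.249e-2 = 0.8028.
After j more steps, err_{5+j} ≈ 5.017e-2·ρ^j; need ρ^j ≤ 1e-7/5.017e-2 = 1.99322e-06.
j ≥ ln(1.99322e-06)/ln(0.8028) = -13.1258/-0.21965 = 59.758.
So 60 more iterations are needed.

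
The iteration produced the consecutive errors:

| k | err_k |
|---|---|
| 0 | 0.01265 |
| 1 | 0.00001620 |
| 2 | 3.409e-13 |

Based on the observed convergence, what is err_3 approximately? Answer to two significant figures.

1.4e-33

First estimate the order: p ≈ ln(err_2/err_1) / ln(err_1/err_0) = ln(3.409e-13/0.00001620)/ln(0.00001620/0.01265) = ln(2.10432e-08)/ln(0.00128063) ≈ 2.6540.
Then err_3 ≈ err_2·(err_2/err_1)^p = 3.409e-13·(2.10432e-08)^2.6540 = 3.409e-13·4.2222e-21 ≈ 1.439e-33.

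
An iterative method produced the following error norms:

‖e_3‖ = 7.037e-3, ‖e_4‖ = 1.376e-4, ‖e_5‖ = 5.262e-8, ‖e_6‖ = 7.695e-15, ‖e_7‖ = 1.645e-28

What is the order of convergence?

2

Consecutive ratios: ‖e_7‖/‖e_6‖ = 1.645e-28/7.695e-15 = 2.13775e-14, ‖e_6‖/‖e_5‖ = 7.695e-15/5.262e-8 = 1.46237e-07.
p ≈ ln(2.13775e-14)/ln(1.46237e-07) = -31.4764/-15.7380 ≈ 2.00.
So the convergence is quadratic (order 2).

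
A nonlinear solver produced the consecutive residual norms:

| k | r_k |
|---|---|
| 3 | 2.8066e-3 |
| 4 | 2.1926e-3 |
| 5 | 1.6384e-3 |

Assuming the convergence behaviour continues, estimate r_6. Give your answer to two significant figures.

1.2e-3

First estimate the order: p ≈ ln(r_5/r_4) / ln(r_4/r_3) = ln(1.6384e-3/2.1926e-3)/ln(2.1926e-3/2.8066e-3) = ln(0.747241)/ln(0.78123) ≈ 1.1802.
Then r_6 ≈ r_5·(r_5/r_4)^p = 1.6384e-3·(0.747241)^1.1802 = 1.6384e-3·0.70902 ≈ 0.001162.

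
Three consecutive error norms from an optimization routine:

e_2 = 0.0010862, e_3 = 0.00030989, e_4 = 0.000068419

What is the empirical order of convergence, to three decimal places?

p ≈ ln(e_4/e_3) / ln(e_3/e_2)
  = ln(0.000068419/0.00030989) / ln(0.00030989/0.0010862)
  = ln(0.220785) / ln(0.285297)
  = -1.510566 / -1.254225 ≈ 1.204382

1.204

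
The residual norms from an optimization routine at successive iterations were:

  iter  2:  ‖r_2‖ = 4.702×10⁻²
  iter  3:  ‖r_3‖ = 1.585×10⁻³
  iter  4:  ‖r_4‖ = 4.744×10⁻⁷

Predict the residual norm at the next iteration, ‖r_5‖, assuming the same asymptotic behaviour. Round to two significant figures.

1.7e-15

First estimate the order: p ≈ ln(‖r_4‖/‖r_3‖) / ln(‖r_3‖/‖r_2‖) = ln(4.744×10⁻⁷/1.585×10⁻³)/ln(1.585×10⁻³/4.702×10⁻²) = ln(0.000299306)/ln(0.0337091) ≈ 2.3935.
Then ‖r_5‖ ≈ ‖r_4‖·(‖r_4‖/‖r_3‖)^p = 4.744×10⁻⁷·(0.000299306)^2.3935 = 4.744×10⁻⁷·3.67775e-09 ≈ 1.745e-15.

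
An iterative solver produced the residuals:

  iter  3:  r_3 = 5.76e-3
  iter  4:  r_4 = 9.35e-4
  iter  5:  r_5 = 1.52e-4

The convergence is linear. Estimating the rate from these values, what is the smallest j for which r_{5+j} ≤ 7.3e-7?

3

Rate ρ ≈ r_5/r_4 = 1.52e-4/9.35e-4 = 0.1626.
After j more steps, r_{5+j} ≈ 1.52e-4·ρ^j; need ρ^j ≤ 7.3e-7/1.52e-4 = 0.00480263.
j ≥ ln(0.00480263)/ln(0.1626) = -5.3386/-1.81646 = 2.939.
So 3 more iterations are needed.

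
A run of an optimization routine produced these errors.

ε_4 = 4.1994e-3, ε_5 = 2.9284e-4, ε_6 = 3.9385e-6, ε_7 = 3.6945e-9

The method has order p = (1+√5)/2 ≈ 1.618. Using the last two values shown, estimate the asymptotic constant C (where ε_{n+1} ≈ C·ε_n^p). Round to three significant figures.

2.05

C ≈ ε_7 / ε_6^1.618
  = 3.6945e-9 / (3.9385e-6)^1.618
  = 3.6945e-9 / 1.79989e-09 ≈ 2.0526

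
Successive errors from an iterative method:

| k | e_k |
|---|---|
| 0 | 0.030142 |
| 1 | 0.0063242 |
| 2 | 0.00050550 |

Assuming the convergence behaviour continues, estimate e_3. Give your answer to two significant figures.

First estimate the order: p ≈ ln(e_2/e_1) / ln(e_1/e_0) = ln(0.00050550/0.0063242)/ln(0.0063242/0.030142) = ln(0.0799311)/ln(0.209814) ≈ 1.6180.
Then e_3 ≈ e_2·(e_2/e_1)^p = 0.00050550·(0.0799311)^1.6180 = 0.00050550·0.0167724 ≈ 8.478e-06.

8.5e-6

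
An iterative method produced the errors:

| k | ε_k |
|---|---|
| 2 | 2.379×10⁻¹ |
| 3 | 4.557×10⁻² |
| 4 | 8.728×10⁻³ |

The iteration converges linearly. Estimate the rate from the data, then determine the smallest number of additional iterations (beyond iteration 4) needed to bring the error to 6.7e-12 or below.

13

Rate ρ ≈ ε_4/ε_3 = 8.728×10⁻³/4.557×10⁻² = 0.1915.
After j more steps, ε_{4+j} ≈ 8.728×10⁻³·ρ^j; need ρ^j ≤ 6.7e-12/8.728×10⁻³ = 7.67644e-10.
j ≥ ln(7.67644e-10)/ln(0.1915) = -20.9877/-1.65287 = 12.698.
So 13 more iterations are needed.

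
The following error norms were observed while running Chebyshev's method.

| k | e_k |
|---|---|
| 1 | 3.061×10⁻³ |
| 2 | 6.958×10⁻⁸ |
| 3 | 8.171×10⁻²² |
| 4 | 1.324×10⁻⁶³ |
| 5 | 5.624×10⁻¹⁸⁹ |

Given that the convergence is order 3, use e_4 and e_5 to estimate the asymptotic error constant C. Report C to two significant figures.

C ≈ e_5 / e_4^3
  = 5.624×10⁻¹⁸⁹ / (1.324×10⁻⁶³)^3
  = 5.624×10⁻¹⁸⁹ / 2.32094e-189 ≈ 2.4232

2.4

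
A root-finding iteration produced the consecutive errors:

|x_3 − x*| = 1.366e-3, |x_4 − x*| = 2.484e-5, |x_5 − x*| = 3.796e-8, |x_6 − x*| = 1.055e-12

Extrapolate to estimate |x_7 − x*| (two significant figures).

First estimate the order: p ≈ ln(|x_6 − x*|/|x_5 − x*|) / ln(|x_5 − x*|/|x_4 − x*|) = ln(1.055e-12/3.796e-8)/ln(3.796e-8/2.484e-5) = ln(2.77924e-05)/ln(0.00152818) ≈ 1.6180.
Then |x_7 − x*| ≈ |x_6 − x*|·(|x_6 − x*|/|x_5 − x*|)^p = 1.055e-12·(2.77924e-05)^1.6180 = 1.055e-12·4.24886e-08 ≈ 4.483e-20.

4.5e-20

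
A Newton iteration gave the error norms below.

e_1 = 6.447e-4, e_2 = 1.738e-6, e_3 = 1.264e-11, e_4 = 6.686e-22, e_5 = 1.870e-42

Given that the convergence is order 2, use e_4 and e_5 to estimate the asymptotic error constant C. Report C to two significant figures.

C ≈ e_5 / e_4^2
  = 1.870e-42 / (6.686e-22)^2
  = 1.870e-42 / 4.47026e-43 ≈ 4.1832

4.2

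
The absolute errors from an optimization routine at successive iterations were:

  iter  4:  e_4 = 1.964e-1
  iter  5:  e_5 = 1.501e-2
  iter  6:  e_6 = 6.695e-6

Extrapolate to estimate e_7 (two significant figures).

First estimate the order: p ≈ ln(e_6/e_5) / ln(e_5/e_4) = ln(6.695e-6/1.501e-2)/ln(1.501e-2/1.964e-1) = ln(0.000446036)/ln(0.0764257) ≈ 3.0003.
Then e_7 ≈ e_6·(e_6/e_5)^p = 6.695e-6·(0.000446036)^3.0003 = 6.695e-6·8.85329e-11 ≈ 5.927e-16.

5.9e-16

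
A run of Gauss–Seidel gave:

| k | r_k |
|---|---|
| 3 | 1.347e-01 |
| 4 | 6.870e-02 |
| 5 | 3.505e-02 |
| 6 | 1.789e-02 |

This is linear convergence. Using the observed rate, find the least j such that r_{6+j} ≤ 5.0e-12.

33

Rate ρ ≈ r_6/r_5 = 1.789e-02/3.505e-02 = 0.5104.
After j more steps, r_{6+j} ≈ 1.789e-02·ρ^j; need ρ^j ≤ 5.0e-12/1.789e-02 = 2.79486e-10.
j ≥ ln(2.79486e-10)/ln(0.5104) = -21.9981/-0.67256 = 32.708.
So 33 more iterations are needed.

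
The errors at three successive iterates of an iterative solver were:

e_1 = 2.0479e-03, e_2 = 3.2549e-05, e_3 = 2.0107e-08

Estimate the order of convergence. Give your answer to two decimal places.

p ≈ ln(e_3/e_2) / ln(e_2/e_1)
  = ln(2.0107e-08/3.2549e-05) / ln(3.2549e-05/2.0479e-03)
  = ln(0.000617746) / ln(0.0158938)
  = -7.38943 / -4.14183 ≈ 1.78410

1.78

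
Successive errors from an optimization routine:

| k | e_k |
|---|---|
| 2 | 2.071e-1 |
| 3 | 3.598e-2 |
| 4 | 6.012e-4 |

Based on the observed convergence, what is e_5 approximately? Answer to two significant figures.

4.2e-8

First estimate the order: p ≈ ln(e_4/e_3) / ln(e_3/e_2) = ln(6.012e-4/3.598e-2)/ln(3.598e-2/2.071e-1) = ln(0.0167093)/ln(0.173732) ≈ 2.3378.
Then e_5 ≈ e_4·(e_4/e_3)^p = 6.012e-4·(0.0167093)^2.3378 = 6.012e-4·7.00861e-05 ≈ 4.214e-08.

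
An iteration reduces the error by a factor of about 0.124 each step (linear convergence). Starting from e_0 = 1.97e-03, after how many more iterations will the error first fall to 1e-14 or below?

After k steps, e_k ≈ 1.97e-03·0.124^k.
Need 0.124^k ≤ 1e-14/1.97e-03 = 5.07614e-12.
k ≥ ln(5.07614e-12)/ln(0.124) = -26.0065/-2.08747 = 12.458.
Smallest integer k = 13.

13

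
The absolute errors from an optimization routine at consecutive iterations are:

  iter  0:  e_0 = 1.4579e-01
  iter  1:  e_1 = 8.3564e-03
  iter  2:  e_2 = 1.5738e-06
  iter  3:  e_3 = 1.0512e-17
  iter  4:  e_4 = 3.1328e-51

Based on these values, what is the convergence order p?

3

Consecutive ratios: e_4/e_3 = 3.1328e-51/1.0512e-17 = 2.98021e-34, e_3/e_2 = 1.0512e-17/1.5738e-06 = 6.67937e-12.
p ≈ ln(2.98021e-34)/ln(6.67937e-12) = -77.1959/-25.7320 ≈ 3.00.
So the convergence is cubic (order 3).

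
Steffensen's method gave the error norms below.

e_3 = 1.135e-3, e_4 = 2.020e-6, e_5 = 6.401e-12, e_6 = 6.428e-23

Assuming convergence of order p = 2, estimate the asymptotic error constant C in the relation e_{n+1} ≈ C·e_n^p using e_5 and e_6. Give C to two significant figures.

C ≈ e_6 / e_5^2
  = 6.428e-23 / (6.401e-12)^2
  = 6.428e-23 / 4.09728e-23 ≈ 1.5688

1.6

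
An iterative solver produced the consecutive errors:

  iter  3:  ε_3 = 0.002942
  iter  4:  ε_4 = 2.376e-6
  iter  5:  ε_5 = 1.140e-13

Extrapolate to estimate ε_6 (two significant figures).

5.5e-31

First estimate the order: p ≈ ln(ε_5/ε_4) / ln(ε_4/ε_3) = ln(1.140e-13/2.376e-6)/ln(2.376e-6/0.002942) = ln(4.79798e-08)/ln(0.000807614) ≈ 2.3664.
Then ε_6 ≈ ε_5·(ε_5/ε_4)^p = 1.140e-13·(4.79798e-08)^2.3664 = 1.140e-13·4.79134e-18 ≈ 5.462e-31.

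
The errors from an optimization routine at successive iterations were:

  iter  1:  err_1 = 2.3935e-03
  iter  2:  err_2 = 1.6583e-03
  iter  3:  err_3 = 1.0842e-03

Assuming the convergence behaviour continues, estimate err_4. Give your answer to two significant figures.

6.6e-4

First estimate the order: p ≈ ln(err_3/err_2) / ln(err_2/err_1) = ln(1.0842e-03/1.6583e-03)/ln(1.6583e-03/2.3935e-03) = ln(0.653802)/ln(0.692835) ≈ 1.1580.
Then err_4 ≈ err_3·(err_3/err_2)^p = 1.0842e-03·(0.653802)^1.1580 = 1.0842e-03·0.611346 ≈ 0.0006628.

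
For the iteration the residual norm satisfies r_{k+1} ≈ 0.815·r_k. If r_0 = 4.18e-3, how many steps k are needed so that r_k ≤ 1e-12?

109

After k steps, r_k ≈ 4.18e-3·0.815^k.
Need 0.815^k ≤ 1e-12/4.18e-3 = 2.39234e-10.
k ≥ ln(2.39234e-10)/ln(0.815) = -22.1536/-0.20457 = 108.293.
Smallest integer k = 109.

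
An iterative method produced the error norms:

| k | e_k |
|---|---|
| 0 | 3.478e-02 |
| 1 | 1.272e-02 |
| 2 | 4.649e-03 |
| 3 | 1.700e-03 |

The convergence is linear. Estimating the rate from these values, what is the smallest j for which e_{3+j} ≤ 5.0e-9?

Rate ρ ≈ e_3/e_2 = 1.700e-03/4.649e-03 = 0.3657.
After j more steps, e_{3+j} ≈ 1.700e-03·ρ^j; need ρ^j ≤ 5.0e-9/1.700e-03 = 2.94118e-06.
j ≥ ln(2.94118e-06)/ln(0.3657) = -12.7367/-1.00594 = 12.661.
So 13 more iterations are needed.

13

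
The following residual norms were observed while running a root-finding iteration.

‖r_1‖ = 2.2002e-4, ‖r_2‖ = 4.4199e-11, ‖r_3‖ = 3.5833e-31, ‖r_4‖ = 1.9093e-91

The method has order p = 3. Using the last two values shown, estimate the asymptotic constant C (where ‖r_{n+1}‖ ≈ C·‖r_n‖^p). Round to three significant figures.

4.15

C ≈ ‖r_4‖ / ‖r_3‖^3
  = 1.9093e-91 / (3.5833e-31)^3
  = 1.9093e-91 / 4.60097e-92 ≈ 4.1498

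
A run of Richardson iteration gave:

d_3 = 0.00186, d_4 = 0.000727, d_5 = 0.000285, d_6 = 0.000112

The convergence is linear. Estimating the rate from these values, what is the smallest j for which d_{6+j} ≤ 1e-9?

13

Rate ρ ≈ d_6/d_5 = 0.000112/0.000285 = 0.3930.
After j more steps, d_{6+j} ≈ 0.000112·ρ^j; need ρ^j ≤ 1e-9/0.000112 = 8.92857e-06.
j ≥ ln(8.92857e-06)/ln(0.3930) = -11.6263/-0.93395 = 12.449.
So 13 more iterations are needed.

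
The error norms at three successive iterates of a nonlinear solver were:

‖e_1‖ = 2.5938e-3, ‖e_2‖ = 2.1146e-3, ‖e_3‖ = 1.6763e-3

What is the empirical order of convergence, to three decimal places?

1.137

p ≈ ln(‖e_3‖/‖e_2‖) / ln(‖e_2‖/‖e_1‖)
  = ln(1.6763e-3/2.1146e-3) / ln(2.1146e-3/2.5938e-3)
  = ln(0.792727) / ln(0.815252)
  = -0.232276 / -0.204258 ≈ 1.137170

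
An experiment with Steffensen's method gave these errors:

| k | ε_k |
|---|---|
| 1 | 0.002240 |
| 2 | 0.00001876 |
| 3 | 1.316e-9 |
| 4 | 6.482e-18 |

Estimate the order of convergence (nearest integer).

Consecutive ratios: ε_4/ε_3 = 6.482e-18/1.316e-9 = 4.92553e-09, ε_3/ε_2 = 1.316e-9/0.00001876 = 7.01493e-05.
p ≈ ln(4.92553e-09)/ln(7.01493e-05) = -19.1288/-9.5649 ≈ 2.00.
So the convergence is quadratic (order 2).

2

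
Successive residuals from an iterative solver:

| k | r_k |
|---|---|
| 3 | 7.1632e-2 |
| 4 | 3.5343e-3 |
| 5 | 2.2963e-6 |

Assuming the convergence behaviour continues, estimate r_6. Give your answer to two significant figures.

First estimate the order: p ≈ ln(r_5/r_4) / ln(r_4/r_3) = ln(2.2963e-6/3.5343e-3)/ln(3.5343e-3/7.1632e-2) = ln(0.000649718)/ln(0.0493397) ≈ 2.4390.
Then r_6 ≈ r_5·(r_5/r_4)^p = 2.2963e-6·(0.000649718)^2.4390 = 2.2963e-6·1.68359e-08 ≈ 3.866e-14.

3.9e-14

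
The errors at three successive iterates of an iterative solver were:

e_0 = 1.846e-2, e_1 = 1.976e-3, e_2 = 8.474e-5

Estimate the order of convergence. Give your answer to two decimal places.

p ≈ ln(e_2/e_1) / ln(e_1/e_0)
  = ln(8.474e-5/1.976e-3) / ln(1.976e-3/1.846e-2)
  = ln(0.0428846) / ln(0.107042)
  = -3.14924 / -2.23453 ≈ 1.40935

1.41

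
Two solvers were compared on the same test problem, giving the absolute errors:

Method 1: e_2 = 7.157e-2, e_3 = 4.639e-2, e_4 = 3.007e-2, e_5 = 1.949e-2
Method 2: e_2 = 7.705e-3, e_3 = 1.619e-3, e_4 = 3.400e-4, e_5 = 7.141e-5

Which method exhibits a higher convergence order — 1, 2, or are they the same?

Method 1: p ≈ ln(1.949e-2/3.007e-2)/ln(3.007e-2/4.639e-2) ≈ 1.00.
Method 2: p ≈ ln(7.141e-5/3.400e-4)/ln(3.400e-4/1.619e-3) ≈ 1.00.
Both orders ≈ 1.0 — effectively the same.

same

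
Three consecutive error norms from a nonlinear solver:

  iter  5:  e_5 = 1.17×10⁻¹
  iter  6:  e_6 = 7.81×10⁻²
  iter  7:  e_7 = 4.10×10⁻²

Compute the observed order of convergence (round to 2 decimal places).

p ≈ ln(e_7/e_6) / ln(e_6/e_5)
  = ln(4.10×10⁻²/7.81×10⁻²) / ln(7.81×10⁻²/1.17×10⁻¹)
  = ln(0.524968) / ln(0.667521)
  = -0.64442 / -0.40418 ≈ 1.59439

1.59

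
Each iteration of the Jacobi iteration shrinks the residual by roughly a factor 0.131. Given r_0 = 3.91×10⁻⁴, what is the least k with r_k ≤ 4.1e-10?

7

After k steps, r_k ≈ 3.91×10⁻⁴·0.131^k.
Need 0.131^k ≤ 4.1e-10/3.91×10⁻⁴ = 1.04859e-06.
k ≥ ln(1.04859e-06)/ln(0.131) = -13.7681/-2.03256 = 6.774.
Smallest integer k = 7.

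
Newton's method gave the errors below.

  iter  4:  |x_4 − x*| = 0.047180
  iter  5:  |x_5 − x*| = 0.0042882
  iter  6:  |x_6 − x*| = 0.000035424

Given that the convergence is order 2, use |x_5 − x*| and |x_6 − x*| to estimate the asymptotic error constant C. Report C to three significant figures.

C ≈ |x_6 − x*| / |x_5 − x*|^2
  = 0.000035424 / (0.0042882)^2
  = 0.000035424 / 1.83887e-05 ≈ 1.9264

1.93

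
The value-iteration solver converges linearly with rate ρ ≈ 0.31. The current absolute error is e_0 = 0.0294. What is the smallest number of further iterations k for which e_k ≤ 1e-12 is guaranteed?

After k steps, e_k ≈ 0.0294·0.31^k.
Need 0.31^k ≤ 1e-12/0.0294 = 3.40136e-11.
k ≥ ln(3.40136e-11)/ln(0.31) = -24.1043/-1.17118 = 20.581.
Smallest integer k = 21.

21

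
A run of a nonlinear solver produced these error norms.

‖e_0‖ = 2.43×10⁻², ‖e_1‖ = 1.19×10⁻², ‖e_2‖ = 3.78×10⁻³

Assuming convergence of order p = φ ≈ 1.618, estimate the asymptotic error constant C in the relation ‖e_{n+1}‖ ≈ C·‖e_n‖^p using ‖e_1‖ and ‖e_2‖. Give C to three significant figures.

C ≈ ‖e_2‖ / ‖e_1‖^1.618
  = 3.78×10⁻³ / (1.19×10⁻²)^1.618
  = 3.78×10⁻³ / 0.000769547 ≈ 4.912

4.91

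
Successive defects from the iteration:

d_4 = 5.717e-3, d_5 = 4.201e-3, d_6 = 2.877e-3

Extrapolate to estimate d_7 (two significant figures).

1.8e-3

First estimate the order: p ≈ ln(d_6/d_5) / ln(d_5/d_4) = ln(2.877e-3/4.201e-3)/ln(4.201e-3/5.717e-3) = ln(0.684837)/ln(0.734826) ≈ 1.2287.
Then d_7 ≈ d_6·(d_6/d_5)^p = 2.877e-3·(0.684837)^1.2287 = 2.877e-3·0.628038 ≈ 0.001807.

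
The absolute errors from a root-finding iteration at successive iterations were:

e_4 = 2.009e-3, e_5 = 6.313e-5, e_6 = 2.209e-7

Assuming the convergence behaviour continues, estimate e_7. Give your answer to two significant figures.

First estimate the order: p ≈ ln(e_6/e_5) / ln(e_5/e_4) = ln(2.209e-7/6.313e-5)/ln(6.313e-5/2.009e-3) = ln(0.00349913)/ln(0.0314236) ≈ 1.6344.
Then e_7 ≈ e_6·(e_6/e_5)^p = 2.209e-7·(0.00349913)^1.6344 = 2.209e-7·9.6794e-05 ≈ 2.138e-11.

2.1e-11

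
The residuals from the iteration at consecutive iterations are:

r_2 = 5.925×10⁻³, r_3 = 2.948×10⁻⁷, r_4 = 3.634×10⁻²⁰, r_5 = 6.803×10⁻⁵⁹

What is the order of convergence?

3

Consecutive ratios: r_5/r_4 = 6.803×10⁻⁵⁹/3.634×10⁻²⁰ = 1.87204e-39, r_4/r_3 = 3.634×10⁻²⁰/2.948×10⁻⁷ = 1.2327e-13.
p ≈ ln(1.87204e-39)/ln(1.2327e-13) = -89.1738/-29.7244 ≈ 3.00.
So the convergence is cubic (order 3).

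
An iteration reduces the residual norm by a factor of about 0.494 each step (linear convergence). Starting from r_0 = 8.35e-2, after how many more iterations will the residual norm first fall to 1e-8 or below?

23

After k steps, r_k ≈ 8.35e-2·0.494^k.
Need 0.494^k ≤ 1e-8/8.35e-2 = 1.1976e-07.
k ≥ ln(1.1976e-07)/ln(0.494) = -15.9378/-0.70522 = 22.600.
Smallest integer k = 23.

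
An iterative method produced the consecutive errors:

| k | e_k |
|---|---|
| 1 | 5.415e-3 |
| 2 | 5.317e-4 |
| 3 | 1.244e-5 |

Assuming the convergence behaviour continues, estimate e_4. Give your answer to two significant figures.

2.9e-8

First estimate the order: p ≈ ln(e_3/e_2) / ln(e_2/e_1) = ln(1.244e-5/5.317e-4)/ln(5.317e-4/5.415e-3) = ln(0.0233967)/ln(0.0981902) ≈ 1.6180.
Then e_4 ≈ e_3·(e_3/e_2)^p = 1.244e-5·(0.0233967)^1.6180 = 1.244e-5·0.00229769 ≈ 2.858e-08.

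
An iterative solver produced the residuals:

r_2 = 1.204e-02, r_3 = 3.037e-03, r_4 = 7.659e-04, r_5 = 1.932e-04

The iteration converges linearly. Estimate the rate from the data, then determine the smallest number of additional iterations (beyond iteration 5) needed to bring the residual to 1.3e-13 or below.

16

Rate ρ ≈ r_5/r_4 = 1.932e-04/7.659e-04 = 0.2523.
After j more steps, r_{5+j} ≈ 1.932e-04·ρ^j; need ρ^j ≤ 1.3e-13/1.932e-04 = 6.72878e-10.
j ≥ ln(6.72878e-10)/ln(0.2523) = -21.1195/-1.37714 = 15.336.
So 16 more iterations are needed.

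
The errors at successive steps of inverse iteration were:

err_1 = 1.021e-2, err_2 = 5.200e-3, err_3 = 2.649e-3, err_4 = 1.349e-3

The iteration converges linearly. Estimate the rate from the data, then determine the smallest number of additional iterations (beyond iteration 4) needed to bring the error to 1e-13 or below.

35

Rate ρ ≈ err_4/err_3 = 1.349e-3/2.649e-3 = 0.5092.
After j more steps, err_{4+j} ≈ 1.349e-3·ρ^j; need ρ^j ≤ 1e-13/1.349e-3 = 7.4129e-11.
j ≥ ln(7.4129e-11)/ln(0.5092) = -23.3252/-0.67491 = 34.560.
So 35 more iterations are needed.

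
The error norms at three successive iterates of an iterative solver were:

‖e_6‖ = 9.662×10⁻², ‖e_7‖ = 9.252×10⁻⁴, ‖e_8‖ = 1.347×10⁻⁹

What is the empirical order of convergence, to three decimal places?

p ≈ ln(‖e_8‖/‖e_7‖) / ln(‖e_7‖/‖e_6‖)
  = ln(1.347×10⁻⁹/9.252×10⁻⁴) / ln(9.252×10⁻⁴/9.662×10⁻²)
  = ln(1.4559e-06) / ln(0.00957566)
  = -13.439886 / -4.648531 ≈ 2.891211

2.891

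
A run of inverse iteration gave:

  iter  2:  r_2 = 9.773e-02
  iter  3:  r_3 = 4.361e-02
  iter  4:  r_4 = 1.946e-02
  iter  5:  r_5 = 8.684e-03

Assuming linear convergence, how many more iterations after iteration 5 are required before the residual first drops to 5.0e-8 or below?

Rate ρ ≈ r_5/r_4 = 8.684e-03/1.946e-02 = 0.4462.
After j more steps, r_{5+j} ≈ 8.684e-03·ρ^j; need ρ^j ≤ 5.0e-8/8.684e-03 = 5.75772e-06.
j ≥ ln(5.75772e-06)/ln(0.4462) = -12.0650/-0.80699 = 14.951.
So 15 more iterations are needed.

15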